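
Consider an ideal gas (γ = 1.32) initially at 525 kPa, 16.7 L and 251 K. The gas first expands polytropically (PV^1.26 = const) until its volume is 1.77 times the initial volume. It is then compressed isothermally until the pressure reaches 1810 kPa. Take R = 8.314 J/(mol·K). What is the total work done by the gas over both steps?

-10100 J

n = P₁V₁/(RT₁) = 525×16.7/(8.314×251) = 4.20 mol.
Step 1 — Polytropic n=1.26: T₂ = T₁(V₁/V₂)^(n−1) = 251×(0.565)^0.26 = 216 K; P₂ = P₁(V₁/V₂)^n = 256 kPa.
W = (P₁V₁−P₂V₂)/(n−1) = (525×16.7−256×29.6)/0.26 = 4650 J.
ΔU = nCvΔT = 4.20×26.0×(216−251) = -3780 J.
Q = ΔU + W = 872 J.
State after step 1: P = 256 kPa, V = 29.6 L, T = 216 K.
Step 2 — Isothermal: T stays 216 K; PV = const ⇒ V₂ = 4.18 L, P₂ = 1810 kPa.
ΔU = 0 (ideal gas, T constant).
W = nRT ln(V₂/V₁) = 4.20×8.314×216×ln(0.141) = -14800 J.
Q = ΔU + W = -14800 J.
Net over both steps: W = -10100 J, Q = -13900 J, ΔU = -3780 J.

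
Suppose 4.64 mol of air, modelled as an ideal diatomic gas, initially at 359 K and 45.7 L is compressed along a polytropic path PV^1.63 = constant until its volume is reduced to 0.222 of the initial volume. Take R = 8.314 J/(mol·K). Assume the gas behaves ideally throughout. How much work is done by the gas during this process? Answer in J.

-34800 J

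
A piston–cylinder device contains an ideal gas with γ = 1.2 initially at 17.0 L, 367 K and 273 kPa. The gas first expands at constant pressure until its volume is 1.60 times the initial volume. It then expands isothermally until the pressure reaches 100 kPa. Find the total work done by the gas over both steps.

n = P₁V₁/(RT₁) = 273×17.0/(8.314×367) = 1.52 mol.
Step 1 — Isobaric: P stays 273 kPa; V/T = const ⇒ T₂ = 587 K, V₂ = 27.2 L.
W = PΔV = 273×(27.2−17.0) kPa·L = 2780 J.
ΔU = nCvΔT = 1.52×41.6×(587−367) = 13900 J.
Q = ΔU + W = nCpΔT = 16700 J.
State after step 1: P = 273 kPa, V = 27.2 L, T = 587 K.
Step 2 — Isothermal: T stays 587 K; PV = const ⇒ V₂ = 74.3 L, P₂ = 100 kPa.
ΔU = 0 (ideal gas, T constant).
W = nRT ln(V₂/V₁) = 1.52×8.314×587×ln(2.73) = 7460 J.
Q = ΔU + W = 7460 J.
Net over both steps: W = 10200 J, Q = 24200 J, ΔU = 13900 J.

10200 J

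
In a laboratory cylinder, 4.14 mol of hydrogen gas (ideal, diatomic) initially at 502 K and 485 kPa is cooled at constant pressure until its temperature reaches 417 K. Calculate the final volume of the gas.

V₁ = nRT₁/P₁ = 4.14×8.314×502/485 = 35.6 L.
Isobaric: P stays 485 kPa; V/T = const ⇒ T₂ = 417 K, V₂ = 29.6 L.

29.6 L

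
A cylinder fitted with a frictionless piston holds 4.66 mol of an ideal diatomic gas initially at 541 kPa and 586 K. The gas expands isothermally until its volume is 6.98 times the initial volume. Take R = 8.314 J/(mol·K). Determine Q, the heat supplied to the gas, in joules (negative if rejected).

44100 J

V₁ = nRT₁/P₁ = 4.66×8.314×586/541 = 42.0 L.
Isothermal: T stays 586 K; PV = const ⇒ V₂ = 293 L, P₂ = 77.5 kPa.
ΔU = 0 (ideal gas, T constant).
W = nRT ln(V₂/V₁) = 4.66×8.314×586×ln(6.98) = 44100 J.
Q = ΔU + W = 44100 J.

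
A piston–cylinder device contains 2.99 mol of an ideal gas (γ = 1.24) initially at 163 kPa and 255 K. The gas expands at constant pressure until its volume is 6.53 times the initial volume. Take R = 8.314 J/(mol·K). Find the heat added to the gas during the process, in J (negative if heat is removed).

181000 J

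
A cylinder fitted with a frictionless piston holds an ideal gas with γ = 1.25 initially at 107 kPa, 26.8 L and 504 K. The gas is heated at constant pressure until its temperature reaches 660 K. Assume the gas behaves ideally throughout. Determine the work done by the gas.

n = P₁V₁/(RT₁) = 107×26.8/(8.314×504) = 0.684 mol.
Isobaric: P stays 107 kPa; V/T = const ⇒ T₂ = 660 K, V₂ = 35.1 L.
W = PΔV = 107×(35.1−26.8) kPa·L = 888 J.

888 J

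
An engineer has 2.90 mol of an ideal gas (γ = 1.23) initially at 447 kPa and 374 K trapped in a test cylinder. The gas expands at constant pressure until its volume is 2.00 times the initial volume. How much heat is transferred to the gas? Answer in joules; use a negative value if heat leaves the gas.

V₁ = nRT₁/P₁ = 2.90×8.314×374/447 = 20.2 L.
Isobaric: P stays 447 kPa; V/T = const ⇒ T₂ = 748 K, V₂ = 40.3 L.
W = PΔV = 447×(40.3−20.2) kPa·L = 9020 J.
ΔU = nCvΔT = 2.90×36.1×(748−374) = 39200 J.
Q = ΔU + W = nCpΔT = 48200 J.

48200 J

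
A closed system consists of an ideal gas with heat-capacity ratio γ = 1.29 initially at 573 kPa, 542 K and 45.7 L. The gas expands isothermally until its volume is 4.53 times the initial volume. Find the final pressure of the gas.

126 kPa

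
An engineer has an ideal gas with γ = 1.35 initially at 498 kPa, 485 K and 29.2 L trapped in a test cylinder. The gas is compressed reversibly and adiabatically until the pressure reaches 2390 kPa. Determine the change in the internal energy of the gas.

20800 J

n = P₁V₁/(RT₁) = 498×29.2/(8.314×485) = 3.61 mol.
Adiabatic: T₂/T₁ = (P₂/P₁)^((γ−1)/γ) ⇒ T₂ = 485×(4.80)^0.259 = 728 K; V₂ = 9.14 L.
For an ideal gas ΔU = nCvΔT with Cv = R/(γ−1) = 23.8 J/(mol·K).
ΔU = 3.61×23.8×(728−485) = 20800 J.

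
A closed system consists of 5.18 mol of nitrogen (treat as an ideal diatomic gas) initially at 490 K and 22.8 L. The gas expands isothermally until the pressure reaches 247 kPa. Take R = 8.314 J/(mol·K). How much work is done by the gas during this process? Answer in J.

P₁ = nRT₁/V₁ = 5.18×8.314×490/22.8 = 926 kPa.
Isothermal: T stays 490 K; PV = const ⇒ V₂ = 85.4 L, P₂ = 247 kPa.
W = nRT ln(V₂/V₁) = 5.18×8.314×490×ln(3.75) = 27900 J.

27900 J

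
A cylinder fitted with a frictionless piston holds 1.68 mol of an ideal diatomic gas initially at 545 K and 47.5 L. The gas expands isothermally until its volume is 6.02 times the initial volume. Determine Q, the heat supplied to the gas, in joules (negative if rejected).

13700 J

P₁ = nRT₁/V₁ = 1.68×8.314×545/47.5 = 160 kPa.
Isothermal: T stays 545 K; PV = const ⇒ V₂ = 286 L, P₂ = 26.6 kPa.
ΔU = 0 (ideal gas, T constant).
W = nRT ln(V₂/V₁) = 1.68×8.314×545×ln(6.02) = 13700 J.
Q = ΔU + W = 13700 J.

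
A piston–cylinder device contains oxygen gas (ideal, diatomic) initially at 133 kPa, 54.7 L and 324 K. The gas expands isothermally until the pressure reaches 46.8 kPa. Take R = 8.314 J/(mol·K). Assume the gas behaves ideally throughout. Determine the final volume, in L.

155 L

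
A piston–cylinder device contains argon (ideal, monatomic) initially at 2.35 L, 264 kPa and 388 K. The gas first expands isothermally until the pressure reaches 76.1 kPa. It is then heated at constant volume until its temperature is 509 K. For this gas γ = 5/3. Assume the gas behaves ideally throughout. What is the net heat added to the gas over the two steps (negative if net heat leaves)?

1060 J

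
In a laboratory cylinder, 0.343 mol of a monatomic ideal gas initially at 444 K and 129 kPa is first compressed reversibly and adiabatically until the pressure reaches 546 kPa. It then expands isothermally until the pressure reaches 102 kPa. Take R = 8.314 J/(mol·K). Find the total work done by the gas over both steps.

V₁ = nRT₁/P₁ = 0.343×8.314×444/129 = 9.82 L.
Step 1 — Adiabatic: T₂/T₁ = (P₂/P₁)^((γ−1)/γ) ⇒ T₂ = 444×(4.23)^0.400 = 791 K; V₂ = 4.13 L.
ΔU = nCvΔT = 0.343×12.5×(791−444) = 1480 J.
Q = 0 for an adiabatic process, so W = −ΔU = -1480 J.
State after step 1: P = 546 kPa, V = 4.13 L, T = 791 K.
Step 2 — Isothermal: T stays 791 K; PV = const ⇒ V₂ = 22.1 L, P₂ = 102 kPa.
ΔU = 0 (ideal gas, T constant).
W = nRT ln(V₂/V₁) = 0.343×8.314×791×ln(5.35) = 3780 J.
Q = ΔU + W = 3780 J.
Net over both steps: W = 2300 J, Q = 3780 J, ΔU = 1480 J.

2300 J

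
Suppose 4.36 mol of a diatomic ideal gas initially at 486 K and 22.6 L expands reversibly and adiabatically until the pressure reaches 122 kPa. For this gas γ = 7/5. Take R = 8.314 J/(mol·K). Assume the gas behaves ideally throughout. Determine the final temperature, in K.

P₁ = nRT₁/V₁ = 4.36×8.314×486/22.6 = 780 kPa.
Adiabatic: T₂/T₁ = (P₂/P₁)^((γ−1)/γ) ⇒ T₂ = 486×(0.157)^0.286 = 286 K; V₂ = 85.0 L.

286 K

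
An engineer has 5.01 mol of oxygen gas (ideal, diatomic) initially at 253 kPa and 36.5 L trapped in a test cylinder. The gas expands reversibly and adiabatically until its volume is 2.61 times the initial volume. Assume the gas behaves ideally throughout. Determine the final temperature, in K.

T₁ = P₁V₁/(nR) = 253×36.5/(5.01×8.314) = 222 K.
Adiabatic: TV^(γ−1) = const ⇒ T₂ = 222×(0.383)^0.400 = 151 K; PV^γ = const ⇒ P₂ = 66.0 kPa.

151 K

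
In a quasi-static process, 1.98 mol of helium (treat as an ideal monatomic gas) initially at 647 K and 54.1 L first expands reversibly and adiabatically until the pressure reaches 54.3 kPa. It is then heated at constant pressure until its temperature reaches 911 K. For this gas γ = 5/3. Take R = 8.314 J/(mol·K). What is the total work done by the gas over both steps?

15100 J

P₁ = nRT₁/V₁ = 1.98×8.314×647/54.1 = 197 kPa.
Step 1 — Adiabatic: T₂/T₁ = (P₂/P₁)^((γ−1)/γ) ⇒ T₂ = 647×(0.276)^0.400 = 387 K; V₂ = 117 L.
ΔU = nCvΔT = 1.98×12.5×(387−647) = -6430 J.
Q = 0 for an adiabatic process, so W = −ΔU = 6430 J.
State after step 1: P = 54.3 kPa, V = 117 L, T = 387 K.
Step 2 — Isobaric: P stays 54.3 kPa; V/T = const ⇒ T₂ = 911 K, V₂ = 276 L.
W = PΔV = 54.3×(276−117) kPa·L = 8630 J.
ΔU = nCvΔT = 1.98×12.5×(911−387) = 13000 J.
Q = ΔU + W = nCpΔT = 21600 J.
Net over both steps: W = 15100 J, Q = 21600 J, ΔU = 6520 J.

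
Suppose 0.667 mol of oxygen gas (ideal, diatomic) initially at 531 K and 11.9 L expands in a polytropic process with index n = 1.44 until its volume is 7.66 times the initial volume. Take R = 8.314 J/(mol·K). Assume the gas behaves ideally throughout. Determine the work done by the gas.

P₁ = nRT₁/V₁ = 0.667×8.314×531/11.9 = 247 kPa.
Polytropic n=1.44: T₂ = T₁(V₁/V₂)^(n−1) = 531×(0.131)^0.44 = 217 K; P₂ = P₁(V₁/V₂)^n = 13.2 kPa.
W = (P₁V₁−P₂V₂)/(n−1) = (247×11.9−13.2×91.2)/0.44 = 3960 J.

3960 J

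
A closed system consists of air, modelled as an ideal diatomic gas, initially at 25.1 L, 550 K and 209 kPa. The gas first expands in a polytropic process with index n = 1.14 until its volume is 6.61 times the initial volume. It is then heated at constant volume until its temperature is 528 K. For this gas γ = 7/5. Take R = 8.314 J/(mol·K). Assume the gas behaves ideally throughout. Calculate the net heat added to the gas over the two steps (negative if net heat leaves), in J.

8180 J

n = P₁V₁/(RT₁) = 209×25.1/(8.314×550) = 1.15 mol.
Step 1 — Polytropic n=1.14: T₂ = T₁(V₁/V₂)^(n−1) = 550×(0.151)^0.14 = 422 K; P₂ = P₁(V₁/V₂)^n = 24.3 kPa.
W = (P₁V₁−P₂V₂)/(n−1) = (209×25.1−24.3×166)/0.14 = 8710 J.
ΔU = nCvΔT = 1.15×20.8×(422−550) = -3050 J.
Q = ΔU + W = 5660 J.
State after step 1: P = 24.3 kPa, V = 166 L, T = 422 K.
Step 2 — Isochoric: V stays 166 L; P/T = const ⇒ T₂ = 528 K, P₂ = 30.4 kPa.
W = 0 (no volume change).
ΔU = nCvΔT = 1.15×20.8×(528−422) = 2520 J.
Q = ΔU = 2520 J.
Net over both steps: W = 8710 J, Q = 8180 J, ΔU = -525 J.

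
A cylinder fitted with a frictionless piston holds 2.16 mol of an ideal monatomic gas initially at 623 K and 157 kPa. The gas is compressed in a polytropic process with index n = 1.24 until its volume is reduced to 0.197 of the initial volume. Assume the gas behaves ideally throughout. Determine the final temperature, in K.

V₁ = nRT₁/P₁ = 2.16×8.314×623/157 = 71.3 L.
Polytropic n=1.24: T₂ = T₁(V₁/V₂)^(n−1) = 623×(5.08)^0.24 = 920 K; P₂ = P₁(V₁/V₂)^n = 1180 kPa.

920 K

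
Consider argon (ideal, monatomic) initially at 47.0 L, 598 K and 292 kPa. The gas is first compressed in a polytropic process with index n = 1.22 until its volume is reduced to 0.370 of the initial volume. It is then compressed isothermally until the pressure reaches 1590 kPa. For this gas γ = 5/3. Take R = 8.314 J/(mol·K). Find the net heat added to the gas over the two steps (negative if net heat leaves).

-18400 J

n = P₁V₁/(RT₁) = 292×47.0/(8.314×598) = 2.76 mol.
Step 1 — Polytropic n=1.22: T₂ = T₁(V₁/V₂)^(n−1) = 598×(2.70)^0.22 = 744 K; P₂ = P₁(V₁/V₂)^n = 982 kPa.
W = (P₁V₁−P₂V₂)/(n−1) = (292×47.0−982×17.4)/0.22 = -15300 J.
ΔU = nCvΔT = 2.76×12.5×(744−598) = 5030 J.
Q = ΔU + W = -10200 J.
State after step 1: P = 982 kPa, V = 17.4 L, T = 744 K.
Step 2 — Isothermal: T stays 744 K; PV = const ⇒ V₂ = 10.7 L, P₂ = 1590 kPa.
ΔU = 0 (ideal gas, T constant).
W = nRT ln(V₂/V₁) = 2.76×8.314×744×ln(0.618) = -8230 J.
Q = ΔU + W = -8230 J.
Net over both steps: W = -23500 J, Q = -18400 J, ΔU = 5030 J.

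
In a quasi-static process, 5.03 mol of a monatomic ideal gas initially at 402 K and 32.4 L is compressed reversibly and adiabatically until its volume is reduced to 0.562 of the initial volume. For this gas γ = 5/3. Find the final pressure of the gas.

P₁ = nRT₁/V₁ = 5.03×8.314×402/32.4 = 519 kPa.
Adiabatic: TV^(γ−1) = const ⇒ T₂ = 402×(1.78)^0.667 = 590 K; PV^γ = const ⇒ P₂ = 1360 kPa.

1360 kPa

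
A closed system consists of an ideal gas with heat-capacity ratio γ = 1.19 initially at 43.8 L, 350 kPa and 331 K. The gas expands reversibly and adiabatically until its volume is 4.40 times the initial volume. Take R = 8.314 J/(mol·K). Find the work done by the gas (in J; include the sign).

n = P₁V₁/(RT₁) = 350×43.8/(8.314×331) = 5.57 mol.
Adiabatic: TV^(γ−1) = const ⇒ T₂ = 331×(0.227)^0.190 = 250 K; PV^γ = const ⇒ P₂ = 60.0 kPa.
ΔU = nCvΔT = 5.57×43.8×(250−331) = -19800 J.
Q = 0 for an adiabatic process, so W = −ΔU = 19800 J.

19800 J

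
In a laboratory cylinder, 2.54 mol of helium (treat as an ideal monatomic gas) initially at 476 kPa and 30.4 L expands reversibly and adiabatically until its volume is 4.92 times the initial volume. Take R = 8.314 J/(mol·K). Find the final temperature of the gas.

T₁ = P₁V₁/(nR) = 476×30.4/(2.54×8.314) = 685 K.
Adiabatic: TV^(γ−1) = const ⇒ T₂ = 685×(0.203)^0.667 = 237 K; PV^γ = const ⇒ P₂ = 33.4 kPa.

237 K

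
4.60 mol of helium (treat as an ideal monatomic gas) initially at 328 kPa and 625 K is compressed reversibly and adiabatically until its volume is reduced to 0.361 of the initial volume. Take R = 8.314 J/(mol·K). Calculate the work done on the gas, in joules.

34900 J

V₁ = nRT₁/P₁ = 4.60×8.314×625/328 = 72.9 L.
Adiabatic: TV^(γ−1) = const ⇒ T₂ = 625×(2.77)^0.667 = 1230 K; PV^γ = const ⇒ P₂ = 1790 kPa.
ΔU = nCvΔT = 4.60×12.5×(1230−625) = 34900 J.
Q = 0 for an adiabatic process, so W = −ΔU = -34900 J.
Work done on the gas = −W_by = 34900 J.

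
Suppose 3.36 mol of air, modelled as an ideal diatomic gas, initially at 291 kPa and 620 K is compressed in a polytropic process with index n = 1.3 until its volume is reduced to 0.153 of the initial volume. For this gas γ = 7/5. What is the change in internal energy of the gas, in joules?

V₁ = nRT₁/P₁ = 3.36×8.314×620/291 = 59.5 L.
Polytropic n=1.3: T₂ = T₁(V₁/V₂)^(n−1) = 620×(6.54)^0.30 = 1090 K; P₂ = P₁(V₁/V₂)^n = 3340 kPa.
For an ideal gas ΔU = nCvΔT with Cv = (5/2)R = 20.8 J/(mol·K).
ΔU = 3.36×20.8×(1090−620) = 32700 J.

32700 J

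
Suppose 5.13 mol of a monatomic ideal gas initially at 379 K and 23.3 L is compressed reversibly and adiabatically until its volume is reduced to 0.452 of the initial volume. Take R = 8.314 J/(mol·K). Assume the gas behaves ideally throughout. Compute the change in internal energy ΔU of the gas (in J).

16900 J

P₁ = nRT₁/V₁ = 5.13×8.314×379/23.3 = 694 kPa.
Adiabatic: TV^(γ−1) = const ⇒ T₂ = 379×(2.21)^0.667 = 643 K; PV^γ = const ⇒ P₂ = 2610 kPa.
For an ideal gas ΔU = nCvΔT with Cv = (3/2)R = 12.5 J/(mol·K).
ΔU = 5.13×12.5×(643−379) = 16900 J.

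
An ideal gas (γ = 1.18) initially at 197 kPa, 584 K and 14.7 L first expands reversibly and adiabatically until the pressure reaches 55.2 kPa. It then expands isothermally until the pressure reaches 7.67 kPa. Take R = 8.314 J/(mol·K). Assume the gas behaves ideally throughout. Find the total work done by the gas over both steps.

n = P₁V₁/(RT₁) = 197×14.7/(8.314×584) = 0.596 mol.
Step 1 — Adiabatic: T₂/T₁ = (P₂/P₁)^((γ−1)/γ) ⇒ T₂ = 584×(0.280)^0.153 = 481 K; V₂ = 43.2 L.
ΔU = nCvΔT = 0.596×46.2×(481−584) = -2840 J.
Q = 0 for an adiabatic process, so W = −ΔU = 2840 J.
State after step 1: P = 55.2 kPa, V = 43.2 L, T = 481 K.
Step 2 — Isothermal: T stays 481 K; PV = const ⇒ V₂ = 311 L, P₂ = 7.67 kPa.
ΔU = 0 (ideal gas, T constant).
W = nRT ln(V₂/V₁) = 0.596×8.314×481×ln(7.20) = 4710 J.
Q = ΔU + W = 4710 J.
Net over both steps: W = 7550 J, Q = 4710 J, ΔU = -2840 J.

7550 J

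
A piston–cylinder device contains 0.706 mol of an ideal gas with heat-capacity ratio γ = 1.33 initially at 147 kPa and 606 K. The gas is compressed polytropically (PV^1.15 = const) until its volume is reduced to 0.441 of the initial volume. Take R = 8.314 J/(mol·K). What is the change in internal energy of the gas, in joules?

V₁ = nRT₁/P₁ = 0.706×8.314×606/147 = 24.2 L.
Polytropic n=1.15: T₂ = T₁(V₁/V₂)^(n−1) = 606×(2.27)^0.15 = 685 K; P₂ = P₁(V₁/V₂)^n = 377 kPa.
For an ideal gas ΔU = nCvΔT with Cv = R/(γ−1) = 25.2 J/(mol·K).
ΔU = 0.706×25.2×(685−606) = 1410 J.

1410 J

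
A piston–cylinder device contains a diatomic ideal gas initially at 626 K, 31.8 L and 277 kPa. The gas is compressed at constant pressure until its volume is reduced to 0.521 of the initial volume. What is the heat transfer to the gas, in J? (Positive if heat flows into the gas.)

-14800 J

n = P₁V₁/(RT₁) = 277×31.8/(8.314×626) = 1.69 mol.
Isobaric: P stays 277 kPa; V/T = const ⇒ T₂ = 326 K, V₂ = 16.6 L.
W = PΔV = 277×(16.6−31.8) kPa·L = -4220 J.
ΔU = nCvΔT = 1.69×20.8×(326−626) = -10500 J.
Q = ΔU + W = nCpΔT = -14800 J.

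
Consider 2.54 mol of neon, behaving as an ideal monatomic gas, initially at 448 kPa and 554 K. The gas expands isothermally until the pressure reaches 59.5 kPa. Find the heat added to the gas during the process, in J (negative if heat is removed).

23600 J

V₁ = nRT₁/P₁ = 2.54×8.314×554/448 = 26.1 L.
Isothermal: T stays 554 K; PV = const ⇒ V₂ = 197 L, P₂ = 59.5 kPa.
ΔU = 0 (ideal gas, T constant).
W = nRT ln(V₂/V₁) = 2.54×8.314×554×ln(7.53) = 23600 J.
Q = ΔU + W = 23600 J.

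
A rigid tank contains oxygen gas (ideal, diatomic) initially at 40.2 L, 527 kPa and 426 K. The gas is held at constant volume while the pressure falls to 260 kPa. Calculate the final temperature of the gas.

210 K

Isochoric: V stays 40.2 L; P/T = const ⇒ T₂ = 210 K, P₂ = 260 kPa.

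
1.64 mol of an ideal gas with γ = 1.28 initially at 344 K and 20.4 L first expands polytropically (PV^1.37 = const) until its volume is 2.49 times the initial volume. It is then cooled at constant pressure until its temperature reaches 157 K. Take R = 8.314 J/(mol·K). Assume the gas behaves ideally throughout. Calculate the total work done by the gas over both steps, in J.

2430 J

P₁ = nRT₁/V₁ = 1.64×8.314×344/20.4 = 230 kPa.
Step 1 — Polytropic n=1.37: T₂ = T₁(V₁/V₂)^(n−1) = 344×(0.402)^0.37 = 245 K; P₂ = P₁(V₁/V₂)^n = 65.9 kPa.
W = (P₁V₁−P₂V₂)/(n−1) = (230×20.4−65.9×50.8)/0.37 = 3630 J.
ΔU = nCvΔT = 1.64×29.7×(245−344) = -4800 J.
Q = ΔU + W = -1170 J.
State after step 1: P = 65.9 kPa, V = 50.8 L, T = 245 K.
Step 2 — Isobaric: P stays 65.9 kPa; V/T = const ⇒ T₂ = 157 K, V₂ = 32.5 L.
W = PΔV = 65.9×(32.5−50.8) kPa·L = -1210 J.
ΔU = nCvΔT = 1.64×29.7×(157−245) = -4310 J.
Q = ΔU + W = nCpΔT = -5510 J.
Net over both steps: W = 2430 J, Q = -6680 J, ΔU = -9110 J.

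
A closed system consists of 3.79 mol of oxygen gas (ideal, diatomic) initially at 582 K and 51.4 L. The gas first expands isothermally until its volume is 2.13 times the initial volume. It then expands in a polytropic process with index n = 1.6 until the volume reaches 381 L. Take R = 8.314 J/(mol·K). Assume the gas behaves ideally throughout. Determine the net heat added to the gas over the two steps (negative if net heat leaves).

P₁ = nRT₁/V₁ = 3.79×8.314×582/51.4 = 357 kPa.
Step 1 — Isothermal: T stays 582 K; PV = const ⇒ V₂ = 109 L, P₂ = 168 kPa.
ΔU = 0 (ideal gas, T constant).
W = nRT ln(V₂/V₁) = 3.79×8.314×582×ln(2.13) = 13900 J.
Q = ΔU + W = 13900 J.
State after step 1: P = 168 kPa, V = 109 L, T = 582 K.
Step 2 — Polytropic n=1.6: T₂ = T₁(V₁/V₂)^(n−1) = 582×(0.287)^0.60 = 275 K; P₂ = P₁(V₁/V₂)^n = 22.8 kPa.
W = (P₁V₁−P₂V₂)/(n−1) = (168×109−22.8×381)/0.60 = 16100 J.
ΔU = nCvΔT = 3.79×20.8×(275−582) = -24200 J.
Q = ΔU + W = -8050 J.
Net over both steps: W = 30000 J, Q = 5820 J, ΔU = -24200 J.

5820 J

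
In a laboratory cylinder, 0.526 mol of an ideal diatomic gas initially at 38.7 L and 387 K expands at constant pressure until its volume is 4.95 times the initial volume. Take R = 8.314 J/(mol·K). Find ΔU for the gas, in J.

P₁ = nRT₁/V₁ = 0.526×8.314×387/38.7 = 43.7 kPa.
Isobaric: P stays 43.7 kPa; V/T = const ⇒ T₂ = 1920 K, V₂ = 192 L.
For an ideal gas ΔU = nCvΔT with Cv = (5/2)R = 20.8 J/(mol·K).
ΔU = 0.526×20.8×(1920−387) = 16700 J.

16700 J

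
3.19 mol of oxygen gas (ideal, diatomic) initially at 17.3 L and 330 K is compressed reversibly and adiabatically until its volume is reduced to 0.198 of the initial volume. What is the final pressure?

P₁ = nRT₁/V₁ = 3.19×8.314×330/17.3 = 506 kPa.
Adiabatic: TV^(γ−1) = const ⇒ T₂ = 330×(5.05)^0.400 = 631 K; PV^γ = const ⇒ P₂ = 4880 kPa.

4880 kPa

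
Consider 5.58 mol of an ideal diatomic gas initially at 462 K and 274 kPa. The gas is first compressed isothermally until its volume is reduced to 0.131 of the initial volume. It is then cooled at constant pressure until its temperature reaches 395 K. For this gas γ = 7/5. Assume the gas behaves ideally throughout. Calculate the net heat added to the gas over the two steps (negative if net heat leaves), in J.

V₁ = nRT₁/P₁ = 5.58×8.314×462/274 = 78.2 L.
Step 1 — Isothermal: T stays 462 K; PV = const ⇒ V₂ = 10.2 L, P₂ = 2090 kPa.
ΔU = 0 (ideal gas, T constant).
W = nRT ln(V₂/V₁) = 5.58×8.314×462×ln(0.131) = -43600 J.
Q = ΔU + W = -43600 J.
State after step 1: P = 2090 kPa, V = 10.2 L, T = 462 K.
Step 2 — Isobaric: P stays 2090 kPa; V/T = const ⇒ T₂ = 395 K, V₂ = 8.76 L.
W = PΔV = 2090×(8.76−10.2) kPa·L = -3110 J.
ΔU = nCvΔT = 5.58×20.8×(395−462) = -7770 J.
Q = ΔU + W = nCpΔT = -10900 J.
Net over both steps: W = -46700 J, Q = -54400 J, ΔU = -7770 J.

-54400 J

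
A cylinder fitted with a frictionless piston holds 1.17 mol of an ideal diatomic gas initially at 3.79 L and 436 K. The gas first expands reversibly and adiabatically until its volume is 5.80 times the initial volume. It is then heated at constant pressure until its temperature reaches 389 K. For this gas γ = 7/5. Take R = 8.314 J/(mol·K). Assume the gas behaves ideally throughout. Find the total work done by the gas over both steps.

P₁ = nRT₁/V₁ = 1.17×8.314×436/3.79 = 1120 kPa.
Step 1 — Adiabatic: TV^(γ−1) = const ⇒ T₂ = 436×(0.172)^0.400 = 216 K; PV^γ = const ⇒ P₂ = 95.5 kPa.
ΔU = nCvΔT = 1.17×20.8×(216−436) = -5350 J.
Q = 0 for an adiabatic process, so W = −ΔU = 5350 J.
State after step 1: P = 95.5 kPa, V = 22.0 L, T = 216 K.
Step 2 — Isobaric: P stays 95.5 kPa; V/T = const ⇒ T₂ = 389 K, V₂ = 39.6 L.
W = PΔV = 95.5×(39.6−22.0) kPa·L = 1680 J.
ΔU = nCvΔT = 1.17×20.8×(389−216) = 4210 J.
Q = ΔU + W = nCpΔT = 5900 J.
Net over both steps: W = 7040 J, Q = 5900 J, ΔU = -1140 J.

7040 J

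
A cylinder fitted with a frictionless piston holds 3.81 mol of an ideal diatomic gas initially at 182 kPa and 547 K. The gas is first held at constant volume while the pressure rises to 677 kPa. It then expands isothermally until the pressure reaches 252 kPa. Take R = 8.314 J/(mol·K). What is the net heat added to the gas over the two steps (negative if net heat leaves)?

182000 J

V₁ = nRT₁/P₁ = 3.81×8.314×547/182 = 95.2 L.
Step 1 — Isochoric: V stays 95.2 L; P/T = const ⇒ T₂ = 2030 K, P₂ = 677 kPa.
W = 0 (no volume change).
ΔU = nCvΔT = 3.81×20.8×(2030−547) = 118000 J.
Q = ΔU = 118000 J.
State after step 1: P = 677 kPa, V = 95.2 L, T = 2030 K.
Step 2 — Isothermal: T stays 2030 K; PV = const ⇒ V₂ = 256 L, P₂ = 252 kPa.
ΔU = 0 (ideal gas, T constant).
W = nRT ln(V₂/V₁) = 3.81×8.314×2030×ln(2.69) = 63700 J.
Q = ΔU + W = 63700 J.
Net over both steps: W = 63700 J, Q = 182000 J, ΔU = 118000 J.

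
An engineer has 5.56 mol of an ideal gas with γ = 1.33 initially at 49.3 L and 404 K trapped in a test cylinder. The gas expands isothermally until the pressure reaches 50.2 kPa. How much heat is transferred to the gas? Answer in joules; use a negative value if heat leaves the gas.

37700 J

P₁ = nRT₁/V₁ = 5.56×8.314×404/49.3 = 379 kPa.
Isothermal: T stays 404 K; PV = const ⇒ V₂ = 372 L, P₂ = 50.2 kPa.
ΔU = 0 (ideal gas, T constant).
W = nRT ln(V₂/V₁) = 5.56×8.314×404×ln(7.55) = 37700 J.
Q = ΔU + W = 37700 J.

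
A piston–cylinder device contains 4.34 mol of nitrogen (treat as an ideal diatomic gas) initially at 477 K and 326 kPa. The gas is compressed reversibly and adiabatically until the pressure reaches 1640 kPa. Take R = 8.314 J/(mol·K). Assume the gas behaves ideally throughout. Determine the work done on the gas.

V₁ = nRT₁/P₁ = 4.34×8.314×477/326 = 52.8 L.
Adiabatic: T₂/T₁ = (P₂/P₁)^((γ−1)/γ) ⇒ T₂ = 477×(5.03)^0.286 = 757 K; V₂ = 16.7 L.
ΔU = nCvΔT = 4.34×20.8×(757−477) = 25200 J.
Q = 0 for an adiabatic process, so W = −ΔU = -25200 J.
Work done on the gas = −W_by = 25200 J.

25200 J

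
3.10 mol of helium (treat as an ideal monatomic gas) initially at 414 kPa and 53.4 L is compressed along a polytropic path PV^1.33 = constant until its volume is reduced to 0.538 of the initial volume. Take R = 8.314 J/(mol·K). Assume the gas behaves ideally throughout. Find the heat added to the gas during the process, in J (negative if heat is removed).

-7680 J

T₁ = P₁V₁/(nR) = 414×53.4/(3.10×8.314) = 858 K.
Polytropic n=1.33: T₂ = T₁(V₁/V₂)^(n−1) = 858×(1.86)^0.33 = 1050 K; P₂ = P₁(V₁/V₂)^n = 944 kPa.
W = (P₁V₁−P₂V₂)/(n−1) = (414×53.4−944×28.7)/0.33 = -15200 J.
ΔU = nCvΔT = 3.10×12.5×(1050−858) = 7530 J.
Q = ΔU + W = -7680 J.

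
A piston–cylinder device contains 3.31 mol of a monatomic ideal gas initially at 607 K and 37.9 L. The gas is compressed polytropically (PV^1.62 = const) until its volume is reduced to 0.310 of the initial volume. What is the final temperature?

P₁ = nRT₁/V₁ = 3.31×8.314×607/37.9 = 441 kPa.
Polytropic n=1.62: T₂ = T₁(V₁/V₂)^(n−1) = 607×(3.23)^0.62 = 1250 K; P₂ = P₁(V₁/V₂)^n = 2940 kPa.

1250 K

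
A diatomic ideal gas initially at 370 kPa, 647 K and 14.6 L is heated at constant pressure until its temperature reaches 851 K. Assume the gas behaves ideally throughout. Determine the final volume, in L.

19.2 L

Isobaric: P stays 370 kPa; V/T = const ⇒ T₂ = 851 K, V₂ = 19.2 L.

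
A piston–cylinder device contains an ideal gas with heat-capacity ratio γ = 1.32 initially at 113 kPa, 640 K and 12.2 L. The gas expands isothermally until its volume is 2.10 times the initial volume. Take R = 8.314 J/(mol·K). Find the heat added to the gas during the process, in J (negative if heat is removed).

n = P₁V₁/(RT₁) = 113×12.2/(8.314×640) = 0.259 mol.
Isothermal: T stays 640 K; PV = const ⇒ V₂ = 25.6 L, P₂ = 53.8 kPa.
ΔU = 0 (ideal gas, T constant).
W = nRT ln(V₂/V₁) = 0.259×8.314×640×ln(2.10) = 1020 J.
Q = ΔU + W = 1020 J.

1020 J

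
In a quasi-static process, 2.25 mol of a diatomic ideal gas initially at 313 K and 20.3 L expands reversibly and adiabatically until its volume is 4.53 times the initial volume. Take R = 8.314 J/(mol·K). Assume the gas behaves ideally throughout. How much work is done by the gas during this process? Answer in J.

6640 J

P₁ = nRT₁/V₁ = 2.25×8.314×313/20.3 = 288 kPa.
Adiabatic: TV^(γ−1) = const ⇒ T₂ = 313×(0.221)^0.400 = 171 K; PV^γ = const ⇒ P₂ = 34.8 kPa.
ΔU = nCvΔT = 2.25×20.8×(171−313) = -6640 J.
Q = 0 for an adiabatic process, so W = −ΔU = 6640 J.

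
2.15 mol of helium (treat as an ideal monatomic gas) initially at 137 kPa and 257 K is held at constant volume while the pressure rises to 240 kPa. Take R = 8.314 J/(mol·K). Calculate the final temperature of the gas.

V₁ = nRT₁/P₁ = 2.15×8.314×257/137 = 33.5 L.
Isochoric: V stays 33.5 L; P/T = const ⇒ T₂ = 450 K, P₂ = 240 kPa.

450 K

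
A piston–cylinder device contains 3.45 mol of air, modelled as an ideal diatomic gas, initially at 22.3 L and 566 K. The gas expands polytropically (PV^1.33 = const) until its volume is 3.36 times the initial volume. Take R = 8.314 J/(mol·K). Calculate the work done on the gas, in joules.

-16200 J

P₁ = nRT₁/V₁ = 3.45×8.314×566/22.3 = 728 kPa.
Polytropic n=1.33: T₂ = T₁(V₁/V₂)^(n−1) = 566×(0.298)^0.33 = 379 K; P₂ = P₁(V₁/V₂)^n = 145 kPa.
W = (P₁V₁−P₂V₂)/(n−1) = (728×22.3−145×74.9)/0.33 = 16200 J.
Work done on the gas = −W_by = -16200 J.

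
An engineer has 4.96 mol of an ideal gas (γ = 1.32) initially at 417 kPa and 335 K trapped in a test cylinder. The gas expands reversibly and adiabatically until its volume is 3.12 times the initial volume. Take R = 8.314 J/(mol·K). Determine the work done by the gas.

13200 J

V₁ = nRT₁/P₁ = 4.96×8.314×335/417 = 33.1 L.
Adiabatic: TV^(γ−1) = const ⇒ T₂ = 335×(0.321)^0.320 = 233 K; PV^γ = const ⇒ P₂ = 92.9 kPa.
ΔU = nCvΔT = 4.96×26.0×(233−335) = -13200 J.
Q = 0 for an adiabatic process, so W = −ΔU = 13200 J.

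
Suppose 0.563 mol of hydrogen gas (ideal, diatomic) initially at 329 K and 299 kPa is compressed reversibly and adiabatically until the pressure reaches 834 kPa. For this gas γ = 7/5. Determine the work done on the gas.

V₁ = nRT₁/P₁ = 0.563×8.314×329/299 = 5.15 L.
Adiabatic: T₂/T₁ = (P₂/P₁)^((γ−1)/γ) ⇒ T₂ = 329×(2.79)^0.286 = 441 K; V₂ = 2.48 L.
ΔU = nCvΔT = 0.563×20.8×(441−329) = 1310 J.
Q = 0 for an adiabatic process, so W = −ΔU = -1310 J.
Work done on the gas = −W_by = 1310 J.

1310 J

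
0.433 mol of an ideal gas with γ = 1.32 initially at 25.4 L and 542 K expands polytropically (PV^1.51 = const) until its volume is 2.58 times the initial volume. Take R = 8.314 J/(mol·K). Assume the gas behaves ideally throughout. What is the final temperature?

P₁ = nRT₁/V₁ = 0.433×8.314×542/25.4 = 76.8 kPa.
Polytropic n=1.51: T₂ = T₁(V₁/V₂)^(n−1) = 542×(0.388)^0.51 = 334 K; P₂ = P₁(V₁/V₂)^n = 18.4 kPa.

334 K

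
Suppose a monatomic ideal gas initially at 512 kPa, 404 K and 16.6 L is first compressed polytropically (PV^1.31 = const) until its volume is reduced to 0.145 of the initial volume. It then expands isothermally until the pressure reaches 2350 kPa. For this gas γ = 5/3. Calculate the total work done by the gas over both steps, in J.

n = P₁V₁/(RT₁) = 512×16.6/(8.314×404) = 2.53 mol.
Step 1 — Polytropic n=1.31: T₂ = T₁(V₁/V₂)^(n−1) = 404×(6.90)^0.31 = 735 K; P₂ = P₁(V₁/V₂)^n = 6430 kPa.
W = (P₁V₁−P₂V₂)/(n−1) = (512×16.6−6430×2.41)/0.31 = -22500 J.
ΔU = nCvΔT = 2.53×12.5×(735−404) = 10400 J.
Q = ΔU + W = -12000 J.
State after step 1: P = 6430 kPa, V = 2.41 L, T = 735 K.
Step 2 — Isothermal: T stays 735 K; PV = const ⇒ V₂ = 6.58 L, P₂ = 2350 kPa.
ΔU = 0 (ideal gas, T constant).
W = nRT ln(V₂/V₁) = 2.53×8.314×735×ln(2.73) = 15600 J.
Q = ΔU + W = 15600 J.
Net over both steps: W = -6920 J, Q = 3530 J, ΔU = 10400 J.

-6920 J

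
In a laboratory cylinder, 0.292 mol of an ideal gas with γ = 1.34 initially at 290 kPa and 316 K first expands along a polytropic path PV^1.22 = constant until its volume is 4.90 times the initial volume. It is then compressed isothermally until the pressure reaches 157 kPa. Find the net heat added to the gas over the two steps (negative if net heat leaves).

-354 J

V₁ = nRT₁/P₁ = 0.292×8.314×316/290 = 2.65 L.
Step 1 — Polytropic n=1.22: T₂ = T₁(V₁/V₂)^(n−1) = 316×(0.204)^0.22 = 223 K; P₂ = P₁(V₁/V₂)^n = 41.7 kPa.
W = (P₁V₁−P₂V₂)/(n−1) = (290×2.65−41.7×13.0)/0.22 = 1030 J.
ΔU = nCvΔT = 0.292×24.5×(223−316) = -666 J.
Q = ΔU + W = 363 J.
State after step 1: P = 41.7 kPa, V = 13.0 L, T = 223 K.
Step 2 — Isothermal: T stays 223 K; PV = const ⇒ V₂ = 3.44 L, P₂ = 157 kPa.
ΔU = 0 (ideal gas, T constant).
W = nRT ln(V₂/V₁) = 0.292×8.314×223×ln(0.266) = -717 J.
Q = ΔU + W = -717 J.
Net over both steps: W = 312 J, Q = -354 J, ΔU = -666 J.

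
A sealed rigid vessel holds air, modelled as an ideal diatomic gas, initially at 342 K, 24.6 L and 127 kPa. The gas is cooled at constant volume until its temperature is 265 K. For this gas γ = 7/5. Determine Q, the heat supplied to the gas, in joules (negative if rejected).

-1760 J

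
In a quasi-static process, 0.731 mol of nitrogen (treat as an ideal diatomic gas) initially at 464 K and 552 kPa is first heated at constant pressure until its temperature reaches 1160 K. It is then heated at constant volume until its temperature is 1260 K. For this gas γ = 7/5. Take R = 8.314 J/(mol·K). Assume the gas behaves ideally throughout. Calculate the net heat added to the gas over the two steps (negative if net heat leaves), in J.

V₁ = nRT₁/P₁ = 0.731×8.314×464/552 = 5.11 L.
Step 1 — Isobaric: P stays 552 kPa; V/T = const ⇒ T₂ = 1160 K, V₂ = 12.8 L.
W = PΔV = 552×(12.8−5.11) kPa·L = 4230 J.
ΔU = nCvΔT = 0.731×20.8×(1160−464) = 10600 J.
Q = ΔU + W = nCpΔT = 14800 J.
State after step 1: P = 552 kPa, V = 12.8 L, T = 1160 K.
Step 2 — Isochoric: V stays 12.8 L; P/T = const ⇒ T₂ = 1260 K, P₂ = 600 kPa.
W = 0 (no volume change).
ΔU = nCvΔT = 0.731×20.8×(1260−1160) = 1520 J.
Q = ΔU = 1520 J.
Net over both steps: W = 4230 J, Q = 16300 J, ΔU = 12100 J.

16300 J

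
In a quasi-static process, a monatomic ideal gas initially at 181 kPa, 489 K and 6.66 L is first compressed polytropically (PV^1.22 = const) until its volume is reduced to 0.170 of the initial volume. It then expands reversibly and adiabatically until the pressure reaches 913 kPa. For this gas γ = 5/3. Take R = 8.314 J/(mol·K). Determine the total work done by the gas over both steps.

n = P₁V₁/(RT₁) = 181×6.66/(8.314×489) = 0.297 mol.
Step 1 — Polytropic n=1.22: T₂ = T₁(V₁/V₂)^(n−1) = 489×(5.88)^0.22 = 722 K; P₂ = P₁(V₁/V₂)^n = 1570 kPa.
W = (P₁V₁−P₂V₂)/(n−1) = (181×6.66−1570×1.13)/0.22 = -2610 J.
ΔU = nCvΔT = 0.297×12.5×(722−489) = 862 J.
Q = ΔU + W = -1750 J.
State after step 1: P = 1570 kPa, V = 1.13 L, T = 722 K.
Step 2 — Adiabatic: T₂/T₁ = (P₂/P₁)^((γ−1)/γ) ⇒ T₂ = 722×(0.581)^0.400 = 581 K; V₂ = 1.57 L.
ΔU = nCvΔT = 0.297×12.5×(581−722) = -522 J.
Q = 0 for an adiabatic process, so W = −ΔU = 522 J.
Net over both steps: W = -2090 J, Q = -1750 J, ΔU = 340 J.

-2090 J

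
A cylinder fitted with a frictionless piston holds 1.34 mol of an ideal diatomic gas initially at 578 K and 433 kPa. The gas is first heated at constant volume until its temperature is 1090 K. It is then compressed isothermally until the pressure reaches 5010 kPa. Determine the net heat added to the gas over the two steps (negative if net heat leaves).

V₁ = nRT₁/P₁ = 1.34×8.314×578/433 = 14.9 L.
Step 1 — Isochoric: V stays 14.9 L; P/T = const ⇒ T₂ = 1090 K, P₂ = 817 kPa.
W = 0 (no volume change).
ΔU = nCvΔT = 1.34×20.8×(1090−578) = 14300 J.
Q = ΔU = 14300 J.
State after step 1: P = 817 kPa, V = 14.9 L, T = 1090 K.
Step 2 — Isothermal: T stays 1090 K; PV = const ⇒ V₂ = 2.42 L, P₂ = 5010 kPa.
ΔU = 0 (ideal gas, T constant).
W = nRT ln(V₂/V₁) = 1.34×8.314×1090×ln(0.163) = -22000 J.
Q = ΔU + W = -22000 J.
Net over both steps: W = -22000 J, Q = -7770 J, ΔU = 14300 J.

-7770 J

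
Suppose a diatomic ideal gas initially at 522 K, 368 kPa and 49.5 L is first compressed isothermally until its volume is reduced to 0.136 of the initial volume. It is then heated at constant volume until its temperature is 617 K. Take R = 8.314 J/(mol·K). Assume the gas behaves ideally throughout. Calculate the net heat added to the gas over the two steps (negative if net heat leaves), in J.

n = P₁V₁/(RT₁) = 368×49.5/(8.314×522) = 4.20 mol.
Step 1 — Isothermal: T stays 522 K; PV = const ⇒ V₂ = 6.73 L, P₂ = 2710 kPa.
ΔU = 0 (ideal gas, T constant).
W = nRT ln(V₂/V₁) = 4.20×8.314×522×ln(0.136) = -36300 J.
Q = ΔU + W = -36300 J.
State after step 1: P = 2710 kPa, V = 6.73 L, T = 522 K.
Step 2 — Isochoric: V stays 6.73 L; P/T = const ⇒ T₂ = 617 K, P₂ = 3200 kPa.
W = 0 (no volume change).
ΔU = nCvΔT = 4.20×20.8×(617−522) = 8290 J.
Q = ΔU = 8290 J.
Net over both steps: W = -36300 J, Q = -28100 J, ΔU = 8290 J.

-28100 J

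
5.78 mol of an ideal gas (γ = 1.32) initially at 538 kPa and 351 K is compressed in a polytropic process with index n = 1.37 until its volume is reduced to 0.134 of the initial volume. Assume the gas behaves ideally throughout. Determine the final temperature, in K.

738 K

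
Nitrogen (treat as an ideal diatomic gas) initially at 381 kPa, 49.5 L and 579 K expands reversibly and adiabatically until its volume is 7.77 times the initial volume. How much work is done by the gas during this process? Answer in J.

26400 J

n = P₁V₁/(RT₁) = 381×49.5/(8.314×579) = 3.92 mol.
Adiabatic: TV^(γ−1) = const ⇒ T₂ = 579×(0.129)^0.400 = 255 K; PV^γ = const ⇒ P₂ = 21.6 kPa.
ΔU = nCvΔT = 3.92×20.8×(255−579) = -26400 J.
Q = 0 for an adiabatic process, so W = −ΔU = 26400 J.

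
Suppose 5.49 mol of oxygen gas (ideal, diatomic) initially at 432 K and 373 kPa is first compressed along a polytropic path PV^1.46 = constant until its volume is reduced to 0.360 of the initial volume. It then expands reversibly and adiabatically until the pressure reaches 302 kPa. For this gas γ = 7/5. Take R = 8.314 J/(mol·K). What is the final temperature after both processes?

425 K

V₁ = nRT₁/P₁ = 5.49×8.314×432/373 = 52.9 L.
Step 1 — Polytropic n=1.46: T₂ = T₁(V₁/V₂)^(n−1) = 432×(2.78)^0.46 = 691 K; P₂ = P₁(V₁/V₂)^n = 1660 kPa.
W = (P₁V₁−P₂V₂)/(n−1) = (373×52.9−1660×19.0)/0.46 = -25700 J.
ΔU = nCvΔT = 5.49×20.8×(691−432) = 29600 J.
Q = ΔU + W = 3860 J.
State after step 1: P = 1660 kPa, V = 19.0 L, T = 691 K.
Step 2 — Adiabatic: T₂/T₁ = (P₂/P₁)^((γ−1)/γ) ⇒ T₂ = 691×(0.182)^0.286 = 425 K; V₂ = 64.2 L.
ΔU = nCvΔT = 5.49×20.8×(425−691) = -30400 J.
Q = 0 for an adiabatic process, so W = −ΔU = 30400 J.
Net over both steps: W = 4670 J, Q = 3860 J, ΔU = -809 J.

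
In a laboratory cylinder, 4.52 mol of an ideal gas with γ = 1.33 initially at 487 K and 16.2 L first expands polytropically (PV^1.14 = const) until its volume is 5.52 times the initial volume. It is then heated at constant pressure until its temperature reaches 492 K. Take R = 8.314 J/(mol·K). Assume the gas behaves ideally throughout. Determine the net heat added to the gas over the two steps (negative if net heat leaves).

32500 J

P₁ = nRT₁/V₁ = 4.52×8.314×487/16.2 = 1130 kPa.
Step 1 — Polytropic n=1.14: T₂ = T₁(V₁/V₂)^(n−1) = 487×(0.181)^0.14 = 383 K; P₂ = P₁(V₁/V₂)^n = 161 kPa.
W = (P₁V₁−P₂V₂)/(n−1) = (1130×16.2−161×89.4)/0.14 = 27800 J.
ΔU = nCvΔT = 4.52×25.2×(383−487) = -11800 J.
Q = ΔU + W = 16000 J.
State after step 1: P = 161 kPa, V = 89.4 L, T = 383 K.
Step 2 — Isobaric: P stays 161 kPa; V/T = const ⇒ T₂ = 492 K, V₂ = 115 L.
W = PΔV = 161×(115−89.4) kPa·L = 4080 J.
ΔU = nCvΔT = 4.52×25.2×(492−383) = 12400 J.
Q = ΔU + W = nCpΔT = 16400 J.
Net over both steps: W = 31900 J, Q = 32500 J, ΔU = 569 J.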